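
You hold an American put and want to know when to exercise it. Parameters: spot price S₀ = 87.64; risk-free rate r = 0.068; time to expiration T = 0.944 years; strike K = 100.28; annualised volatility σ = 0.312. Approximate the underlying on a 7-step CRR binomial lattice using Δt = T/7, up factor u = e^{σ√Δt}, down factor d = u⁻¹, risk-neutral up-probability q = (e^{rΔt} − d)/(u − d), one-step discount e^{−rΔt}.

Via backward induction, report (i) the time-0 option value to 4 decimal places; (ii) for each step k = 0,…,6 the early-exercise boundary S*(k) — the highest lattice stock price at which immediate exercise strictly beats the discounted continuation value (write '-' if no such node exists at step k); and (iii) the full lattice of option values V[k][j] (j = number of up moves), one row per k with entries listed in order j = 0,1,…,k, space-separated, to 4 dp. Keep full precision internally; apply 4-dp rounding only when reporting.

Δt=0.13486  u=1.12140  d=0.89174  q=0.51150  discount=0.99087
step 7 (expiry): payoffs max(K−S,0) = 60.9806 50.8597 38.1325 22.1275 2.0007 0.0000 0.0000 0.0000
step 6: (k=6,j=0): S=44.0702, (K−S)⁺=56.2098, hold=55.2944 ⇒ V=56.2098 exercise | (k=6,j=1): S=55.4197, (K−S)⁺=44.8603, hold=43.9449 ⇒ V=44.8603 exercise | (k=6,j=2): S=69.6921, (K−S)⁺=30.5879, hold=29.6725 ⇒ V=30.5879 exercise | (k=6,j=3): S=87.6400, (K−S)⁺=12.6400, hold=11.7246 ⇒ V=12.6400 exercise | (k=6,j=4): S=110.2101, (K−S)⁺=0.0000, hold=0.9684 ⇒ V=0.9684 continue | (k=6,j=5): S=138.5927, (K−S)⁺=0.0000, hold=0.0000 ⇒ V=0.0000 continue | (k=6,j=6): S=174.2847, (K−S)⁺=0.0000, hold=0.0000 ⇒ V=0.0000 continue  boundary S*=87.6400
step 5: (k=5,j=0): S=49.4203, (K−S)⁺=50.8597, hold=49.9444 ⇒ V=50.8597 exercise | (k=5,j=1): S=62.1475, (K−S)⁺=38.1325, hold=37.2171 ⇒ V=38.1325 exercise | (k=5,j=2): S=78.1525, (K−S)⁺=22.1275, hold=21.2121 ⇒ V=22.1275 exercise | (k=5,j=3): S=98.2793, (K−S)⁺=2.0007, hold=6.6091 ⇒ V=6.6091 continue | (k=5,j=4): S=123.5893, (K−S)⁺=0.0000, hold=0.4688 ⇒ V=0.4688 continue | (k=5,j=5): S=155.4175, (K−S)⁺=0.0000, hold=0.0000 ⇒ V=0.0000 continue  boundary S*=78.1525
step 4: (k=4,j=0): S=55.4197, (K−S)⁺=44.8603, hold=43.9449 ⇒ V=44.8603 exercise | (k=4,j=1): S=69.6921, (K−S)⁺=30.5879, hold=29.6725 ⇒ V=30.5879 exercise | (k=4,j=2): S=87.6400, (K−S)⁺=12.6400, hold=14.0603 ⇒ V=14.0603 continue | (k=4,j=3): S=110.2101, (K−S)⁺=0.0000, hold=3.4366 ⇒ V=3.4366 continue | (k=4,j=4): S=138.5927, (K−S)⁺=0.0000, hold=0.2269 ⇒ V=0.2269 continue  boundary S*=69.6921
step 3: (k=3,j=0): S=62.1475, (K−S)⁺=38.1325, hold=37.2171 ⇒ V=38.1325 exercise | (k=3,j=1): S=78.1525, (K−S)⁺=22.1275, hold=21.9319 ⇒ V=22.1275 exercise | (k=3,j=2): S=98.2793, (K−S)⁺=2.0007, hold=8.5475 ⇒ V=8.5475 continue | (k=3,j=3): S=123.5893, (K−S)⁺=0.0000, hold=1.7785 ⇒ V=1.7785 continue  boundary S*=78.1525
step 2: (k=2,j=0): S=69.6921, (K−S)⁺=30.5879, hold=29.6725 ⇒ V=30.5879 exercise | (k=2,j=1): S=87.6400, (K−S)⁺=12.6400, hold=15.0427 ⇒ V=15.0427 continue | (k=2,j=2): S=110.2101, (K−S)⁺=0.0000, hold=5.0387 ⇒ V=5.0387 continue  boundary S*=69.6921
step 1: (k=1,j=0): S=78.1525, (K−S)⁺=22.1275, hold=22.4299 ⇒ V=22.4299 continue | (k=1,j=1): S=98.2793, (K−S)⁺=2.0007, hold=9.8350 ⇒ V=9.8350 continue  boundary S*=-
step 0: (k=0,j=0): S=87.6400, (K−S)⁺=12.6400, hold=15.8417 ⇒ V=15.8417 continue  boundary S*=-

price = 15.8417
boundary = - - 69.6921 78.1525 69.6921 78.1525 87.6400
tree:
15.8417
22.4299 9.8350
30.5879 15.0427 5.0387
38.1325 22.1275 8.5475 1.7785
44.8603 30.5879 14.0603 3.4366 0.2269
50.8597 38.1325 22.1275 6.6091 0.4688 0.0000
56.2098 44.8603 30.5879 12.6400 0.9684 0.0000 0.0000
60.9806 50.8597 38.1325 22.1275 2.0007 0.0000 0.0000 0.0000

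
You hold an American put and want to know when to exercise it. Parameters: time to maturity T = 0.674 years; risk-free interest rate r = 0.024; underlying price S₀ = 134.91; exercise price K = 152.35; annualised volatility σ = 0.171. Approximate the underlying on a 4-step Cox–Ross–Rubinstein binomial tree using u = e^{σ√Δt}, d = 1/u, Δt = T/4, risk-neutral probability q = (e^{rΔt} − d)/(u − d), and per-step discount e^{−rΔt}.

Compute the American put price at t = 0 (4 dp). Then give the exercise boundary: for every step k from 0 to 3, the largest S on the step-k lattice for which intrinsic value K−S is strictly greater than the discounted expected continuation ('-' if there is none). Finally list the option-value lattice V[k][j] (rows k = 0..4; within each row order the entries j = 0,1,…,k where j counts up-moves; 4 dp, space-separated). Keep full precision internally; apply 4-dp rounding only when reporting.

params: Δt=0.16850 u=1.07272 d=0.93221 q=0.51130 e^(-rΔt)=0.99596
t_4 payoffs: 50.4660 35.1102 17.4400 0.0000 0.0000
t_3: node(3,0) S=109.2925 payoff=43.0575 vs cont=42.4426 → 43.0575 [stop]  node(3,1) S=125.7649 payoff=26.5851 vs cont=25.9702 → 26.5851 [stop]  node(3,2) S=144.7201 payoff=7.6299 vs cont=8.4885 → 8.4885 [wait]  node(3,3) S=166.5321 payoff=0.0000 vs cont=0.0000 → 0.0000 [wait]  ⇒ S*(3)=125.7649
t_2: node(2,0) S=117.2398 payoff=35.1102 vs cont=34.4954 → 35.1102 [stop]  node(2,1) S=134.9100 payoff=17.4400 vs cont=17.2624 → 17.4400 [stop]  node(2,2) S=155.2435 payoff=0.0000 vs cont=4.1316 → 4.1316 [wait]  ⇒ S*(2)=134.9100
t_1: node(1,0) S=125.7649 payoff=26.5851 vs cont=25.9702 → 26.5851 [stop]  node(1,1) S=144.7201 payoff=7.6299 vs cont=10.5925 → 10.5925 [wait]  ⇒ S*(1)=125.7649
t_0: node(0,0) S=134.9100 payoff=17.4400 vs cont=18.3338 → 18.3338 [wait]  ⇒ S*(0)=-

price = 18.3338
boundary = - 125.7649 134.9100 125.7649
tree:
18.3338
26.5851 10.5925
35.1102 17.4400 4.1316
43.0575 26.5851 8.4885 0.0000
50.4660 35.1102 17.4400 0.0000 0.0000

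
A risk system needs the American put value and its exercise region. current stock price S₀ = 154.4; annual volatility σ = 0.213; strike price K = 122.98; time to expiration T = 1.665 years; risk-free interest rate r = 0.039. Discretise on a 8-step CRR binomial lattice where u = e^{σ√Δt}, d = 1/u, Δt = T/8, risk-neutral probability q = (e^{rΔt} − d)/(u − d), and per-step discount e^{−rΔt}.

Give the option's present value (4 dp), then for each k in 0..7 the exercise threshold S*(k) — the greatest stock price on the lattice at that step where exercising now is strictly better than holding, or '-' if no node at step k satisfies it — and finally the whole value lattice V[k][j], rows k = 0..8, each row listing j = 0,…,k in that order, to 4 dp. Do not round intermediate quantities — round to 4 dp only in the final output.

Δt=0.20813  u=1.10205  d=0.90740  q=0.51760  discount=0.99192
step 8 (expiry): payoffs max(K−S,0) = 52.0162 36.7935 18.3052 0.0000 0.0000 0.0000 0.0000 0.0000 0.0000
step 7: (k=7,j=0): S=78.2056, (K−S)⁺=44.7744, hold=43.7802 ⇒ V=44.7744 exercise | (k=7,j=1): S=94.9819, (K−S)⁺=27.9981, hold=27.0040 ⇒ V=27.9981 exercise | (k=7,j=2): S=115.3568, (K−S)⁺=7.6232, hold=8.7591 ⇒ V=8.7591 continue | (k=7,j=3): S=140.1025, (K−S)⁺=0.0000, hold=0.0000 ⇒ V=0.0000 continue | (k=7,j=4): S=170.1565, (K−S)⁺=0.0000, hold=0.0000 ⇒ V=0.0000 continue | (k=7,j=5): S=206.6575, (K−S)⁺=0.0000, hold=0.0000 ⇒ V=0.0000 continue | (k=7,j=6): S=250.9885, (K−S)⁺=0.0000, hold=0.0000 ⇒ V=0.0000 continue | (k=7,j=7): S=304.8292, (K−S)⁺=0.0000, hold=0.0000 ⇒ V=0.0000 continue  boundary S*=94.9819
step 6: (k=6,j=0): S=86.1865, (K−S)⁺=36.7935, hold=35.7993 ⇒ V=36.7935 exercise | (k=6,j=1): S=104.6748, (K−S)⁺=18.3052, hold=17.8943 ⇒ V=18.3052 exercise | (k=6,j=2): S=127.1290, (K−S)⁺=0.0000, hold=4.1913 ⇒ V=4.1913 continue | (k=6,j=3): S=154.4000, (K−S)⁺=0.0000, hold=0.0000 ⇒ V=0.0000 continue | (k=6,j=4): S=187.5210, (K−S)⁺=0.0000, hold=0.0000 ⇒ V=0.0000 continue | (k=6,j=5): S=227.7470, (K−S)⁺=0.0000, hold=0.0000 ⇒ V=0.0000 continue | (k=6,j=6): S=276.6019, (K−S)⁺=0.0000, hold=0.0000 ⇒ V=0.0000 continue  boundary S*=104.6748
step 5: (k=5,j=0): S=94.9819, (K−S)⁺=27.9981, hold=27.0040 ⇒ V=27.9981 exercise | (k=5,j=1): S=115.3568, (K−S)⁺=7.6232, hold=10.9110 ⇒ V=10.9110 continue | (k=5,j=2): S=140.1025, (K−S)⁺=0.0000, hold=2.0056 ⇒ V=2.0056 continue | (k=5,j=3): S=170.1565, (K−S)⁺=0.0000, hold=0.0000 ⇒ V=0.0000 continue | (k=5,j=4): S=206.6575, (K−S)⁺=0.0000, hold=0.0000 ⇒ V=0.0000 continue | (k=5,j=5): S=250.9885, (K−S)⁺=0.0000, hold=0.0000 ⇒ V=0.0000 continue  boundary S*=94.9819
step 4: (k=4,j=0): S=104.6748, (K−S)⁺=18.3052, hold=18.9991 ⇒ V=18.9991 continue | (k=4,j=1): S=127.1290, (K−S)⁺=0.0000, hold=6.2506 ⇒ V=6.2506 continue | (k=4,j=2): S=154.4000, (K−S)⁺=0.0000, hold=0.9597 ⇒ V=0.9597 continue | (k=4,j=3): S=187.5210, (K−S)⁺=0.0000, hold=0.0000 ⇒ V=0.0000 continue | (k=4,j=4): S=227.7470, (K−S)⁺=0.0000, hold=0.0000 ⇒ V=0.0000 continue  boundary S*=-
step 3: (k=3,j=0): S=115.3568, (K−S)⁺=7.6232, hold=12.3003 ⇒ V=12.3003 continue | (k=3,j=1): S=140.1025, (K−S)⁺=0.0000, hold=3.4837 ⇒ V=3.4837 continue | (k=3,j=2): S=170.1565, (K−S)⁺=0.0000, hold=0.4592 ⇒ V=0.4592 continue | (k=3,j=3): S=206.6575, (K−S)⁺=0.0000, hold=0.0000 ⇒ V=0.0000 continue  boundary S*=-
step 2: (k=2,j=0): S=127.1290, (K−S)⁺=0.0000, hold=7.6743 ⇒ V=7.6743 continue | (k=2,j=1): S=154.4000, (K−S)⁺=0.0000, hold=1.9027 ⇒ V=1.9027 continue | (k=2,j=2): S=187.5210, (K−S)⁺=0.0000, hold=0.2197 ⇒ V=0.2197 continue  boundary S*=-
step 1: (k=1,j=0): S=140.1025, (K−S)⁺=0.0000, hold=4.6491 ⇒ V=4.6491 continue | (k=1,j=1): S=170.1565, (K−S)⁺=0.0000, hold=1.0233 ⇒ V=1.0233 continue  boundary S*=-
step 0: (k=0,j=0): S=154.4000, (K−S)⁺=0.0000, hold=2.7500 ⇒ V=2.7500 continue  boundary S*=-

price = 2.7500
boundary = - - - - - 94.9819 104.6748 94.9819
tree:
2.7500
4.6491 1.0233
7.6743 1.9027 0.2197
12.3003 3.4837 0.4592 0.0000
18.9991 6.2506 0.9597 0.0000 0.0000
27.9981 10.9110 2.0056 0.0000 0.0000 0.0000
36.7935 18.3052 4.1913 0.0000 0.0000 0.0000 0.0000
44.7744 27.9981 8.7591 0.0000 0.0000 0.0000 0.0000 0.0000
52.0162 36.7935 18.3052 0.0000 0.0000 0.0000 0.0000 0.0000 0.0000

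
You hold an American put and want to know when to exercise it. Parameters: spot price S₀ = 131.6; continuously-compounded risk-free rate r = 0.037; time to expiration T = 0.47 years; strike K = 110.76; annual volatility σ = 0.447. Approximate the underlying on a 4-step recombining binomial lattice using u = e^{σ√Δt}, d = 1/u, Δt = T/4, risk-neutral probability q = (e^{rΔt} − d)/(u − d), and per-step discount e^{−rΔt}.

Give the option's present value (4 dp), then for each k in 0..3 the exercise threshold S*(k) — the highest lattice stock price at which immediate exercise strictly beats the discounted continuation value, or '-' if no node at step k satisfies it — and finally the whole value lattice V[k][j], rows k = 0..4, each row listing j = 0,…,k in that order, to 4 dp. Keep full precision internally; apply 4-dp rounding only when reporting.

Δt=0.11750, u=1.16559, d=0.85794, q=0.47593, disc=e^(-rΔt)=0.99566
k=4 terminal: V=max(K-S,0) → 39.4618 13.8949 0.0000 0.0000 0.0000
k=3: j=0 S=83.1042 intr=27.6558 cont=27.1753 V=27.6558[EX]; j=1 S=112.9046 intr=0.0000 cont=7.2503 V=7.2503[hold]; j=2 S=153.3911 intr=0.0000 cont=0.0000 V=0.0000[hold]; j=3 S=208.3957 intr=0.0000 cont=0.0000 V=0.0000[hold]  S*(3)=83.1042
k=2: j=0 S=96.8651 intr=13.8949 cont=17.8663 V=17.8663[hold]; j=1 S=131.6000 intr=0.0000 cont=3.7832 V=3.7832[hold]; j=2 S=178.7905 intr=0.0000 cont=0.0000 V=0.0000[hold]  S*(2)=-
k=1: j=0 S=112.9046 intr=0.0000 cont=11.1153 V=11.1153[hold]; j=1 S=153.3911 intr=0.0000 cont=1.9740 V=1.9740[hold]  S*(1)=-
k=0: j=0 S=131.6000 intr=0.0000 cont=6.7353 V=6.7353[hold]  S*(0)=-

price = 6.7353
boundary = - - - 83.1042
tree:
6.7353
11.1153 1.9740
17.8663 3.7832 0.0000
27.6558 7.2503 0.0000 0.0000
39.4618 13.8949 0.0000 0.0000 0.0000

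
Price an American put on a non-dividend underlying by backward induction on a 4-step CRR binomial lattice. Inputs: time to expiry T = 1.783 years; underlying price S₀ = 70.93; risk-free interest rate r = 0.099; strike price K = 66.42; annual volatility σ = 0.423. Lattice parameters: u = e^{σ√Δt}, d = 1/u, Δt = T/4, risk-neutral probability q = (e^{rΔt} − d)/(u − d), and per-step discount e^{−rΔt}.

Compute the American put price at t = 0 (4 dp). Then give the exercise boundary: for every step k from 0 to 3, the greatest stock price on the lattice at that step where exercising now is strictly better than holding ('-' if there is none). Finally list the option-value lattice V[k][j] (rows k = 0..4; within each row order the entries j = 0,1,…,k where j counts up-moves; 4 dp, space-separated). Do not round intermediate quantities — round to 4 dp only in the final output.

params: Δt=0.44575 u=1.32633 d=0.75396 q=0.50869 e^(-rΔt)=0.95683
t_4 payoffs: 43.4994 26.0993 0.0000 0.0000 0.0000
t_3: node(3,0) S=30.4003 payoff=36.0197 vs cont=33.1524 → 36.0197 [stop]  node(3,1) S=53.4785 payoff=12.9415 vs cont=12.2693 → 12.9415 [stop]  node(3,2) S=94.0764 payoff=0.0000 vs cont=0.0000 → 0.0000 [wait]  node(3,3) S=165.4940 payoff=0.0000 vs cont=0.0000 → 0.0000 [wait]  ⇒ S*(3)=53.4785
t_2: node(2,0) S=40.3207 payoff=26.0993 vs cont=23.2319 → 26.0993 [stop]  node(2,1) S=70.9300 payoff=0.0000 vs cont=6.0838 → 6.0838 [wait]  node(2,2) S=124.7761 payoff=0.0000 vs cont=0.0000 → 0.0000 [wait]  ⇒ S*(2)=40.3207
t_1: node(1,0) S=53.4785 payoff=12.9415 vs cont=15.2305 → 15.2305 [wait]  node(1,1) S=94.0764 payoff=0.0000 vs cont=2.8600 → 2.8600 [wait]  ⇒ S*(1)=-
t_0: node(0,0) S=70.9300 payoff=0.0000 vs cont=8.5519 → 8.5519 [wait]  ⇒ S*(0)=-

price = 8.5519
boundary = - - 40.3207 53.4785
tree:
8.5519
15.2305 2.8600
26.0993 6.0838 0.0000
36.0197 12.9415 0.0000 0.0000
43.4994 26.0993 0.0000 0.0000 0.0000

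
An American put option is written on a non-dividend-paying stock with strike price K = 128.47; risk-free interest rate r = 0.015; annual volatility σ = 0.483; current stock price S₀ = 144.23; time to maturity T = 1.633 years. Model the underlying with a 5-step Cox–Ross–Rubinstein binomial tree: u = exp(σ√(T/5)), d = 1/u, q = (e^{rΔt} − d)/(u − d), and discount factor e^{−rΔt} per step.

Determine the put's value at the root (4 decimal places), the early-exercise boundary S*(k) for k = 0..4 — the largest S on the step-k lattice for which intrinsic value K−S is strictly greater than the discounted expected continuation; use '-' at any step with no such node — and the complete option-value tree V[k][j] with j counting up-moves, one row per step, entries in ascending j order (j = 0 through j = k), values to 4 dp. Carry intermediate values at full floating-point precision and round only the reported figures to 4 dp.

price = 25.4220
boundary = - - - 63.0118 83.0423
tree:
25.4220
36.0620 12.1754
49.5833 19.2701 3.2894
65.4582 29.9493 5.9050 0.0000
80.6573 45.4277 10.6005 0.0000 0.0000
92.1901 65.4582 19.0296 0.0000 0.0000 0.0000

Δt=0.32660, u=1.31789, d=0.75879, q=0.44021, disc=e^(-rΔt)=0.99511
k=5 terminal: V=max(K-S,0) → 92.1901 65.4582 19.0296 0.0000 0.0000 0.0000
k=4: j=0 S=47.8127 intr=80.6573 cont=80.0294 V=80.6573[EX]; j=1 S=83.0423 intr=45.4277 cont=44.7998 V=45.4277[EX]; j=2 S=144.2300 intr=0.0000 cont=10.6005 V=10.6005[hold]; j=3 S=250.5022 intr=0.0000 cont=0.0000 V=0.0000[hold]; j=4 S=435.0785 intr=0.0000 cont=0.0000 V=0.0000[hold]  S*(4)=83.0423
k=3: j=0 S=63.0118 intr=65.4582 cont=64.8304 V=65.4582[EX]; j=1 S=109.4404 intr=19.0296 cont=29.9493 V=29.9493[hold]; j=2 S=190.0788 intr=0.0000 cont=5.9050 V=5.9050[hold]; j=3 S=330.1335 intr=0.0000 cont=0.0000 V=0.0000[hold]  S*(3)=63.0118
k=2: j=0 S=83.0423 intr=45.4277 cont=49.5833 V=49.5833[hold]; j=1 S=144.2300 intr=0.0000 cont=19.2701 V=19.2701[hold]; j=2 S=250.5022 intr=0.0000 cont=3.2894 V=3.2894[hold]  S*(2)=-
k=1: j=0 S=109.4404 intr=19.0296 cont=36.0620 V=36.0620[hold]; j=1 S=190.0788 intr=0.0000 cont=12.1754 V=12.1754[hold]  S*(1)=-
k=0: j=0 S=144.2300 intr=0.0000 cont=25.4220 V=25.4220[hold]  S*(0)=-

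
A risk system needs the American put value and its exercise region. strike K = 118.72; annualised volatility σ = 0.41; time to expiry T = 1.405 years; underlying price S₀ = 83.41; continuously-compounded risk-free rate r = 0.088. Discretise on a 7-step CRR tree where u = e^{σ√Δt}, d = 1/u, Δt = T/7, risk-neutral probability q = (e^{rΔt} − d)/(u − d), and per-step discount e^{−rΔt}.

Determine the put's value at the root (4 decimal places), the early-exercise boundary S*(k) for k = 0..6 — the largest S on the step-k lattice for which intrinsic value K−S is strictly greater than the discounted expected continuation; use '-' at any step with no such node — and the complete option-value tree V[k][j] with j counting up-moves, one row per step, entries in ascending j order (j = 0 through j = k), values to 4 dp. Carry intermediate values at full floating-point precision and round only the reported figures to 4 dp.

price = 36.4188
boundary = - 69.4136 57.7659 69.4136 83.4100 69.4136 83.4100
tree:
36.4188
49.3064 24.9482
60.9541 35.7435 15.1426
70.6473 49.3064 23.5803 7.3240
78.7140 60.9541 35.3100 12.8008 2.1602
85.4271 70.6473 49.3064 21.7235 4.4189 0.0000
91.0137 78.7140 60.9541 35.3100 9.0395 0.0000 0.0000
95.6629 85.4271 70.6473 49.3064 18.4915 0.0000 0.0000 0.0000

Δt=0.20071  u=1.20164  d=0.83220  q=0.50244  discount=0.98249
step 7 (expiry): payoffs max(K−S,0) = 95.6629 85.4271 70.6473 49.3064 18.4915 0.0000 0.0000 0.0000
step 6: (k=6,j=0): S=27.7063, (K−S)⁺=91.0137, hold=88.9352 ⇒ V=91.0137 exercise | (k=6,j=1): S=40.0060, (K−S)⁺=78.7140, hold=76.6355 ⇒ V=78.7140 exercise | (k=6,j=2): S=57.7659, (K−S)⁺=60.9541, hold=58.8756 ⇒ V=60.9541 exercise | (k=6,j=3): S=83.4100, (K−S)⁺=35.3100, hold=33.2315 ⇒ V=35.3100 exercise | (k=6,j=4): S=120.4383, (K−S)⁺=0.0000, hold=9.0395 ⇒ V=9.0395 continue | (k=6,j=5): S=173.9046, (K−S)⁺=0.0000, hold=0.0000 ⇒ V=0.0000 continue | (k=6,j=6): S=251.1063, (K−S)⁺=0.0000, hold=0.0000 ⇒ V=0.0000 continue  boundary S*=83.4100
step 5: (k=5,j=0): S=33.2929, (K−S)⁺=85.4271, hold=83.3486 ⇒ V=85.4271 exercise | (k=5,j=1): S=48.0727, (K−S)⁺=70.6473, hold=68.5688 ⇒ V=70.6473 exercise | (k=5,j=2): S=69.4136, (K−S)⁺=49.3064, hold=47.2278 ⇒ V=49.3064 exercise | (k=5,j=3): S=100.2285, (K−S)⁺=18.4915, hold=21.7235 ⇒ V=21.7235 continue | (k=5,j=4): S=144.7231, (K−S)⁺=0.0000, hold=4.4189 ⇒ V=4.4189 continue | (k=5,j=5): S=208.9702, (K−S)⁺=0.0000, hold=0.0000 ⇒ V=0.0000 continue  boundary S*=69.4136
step 4: (k=4,j=0): S=40.0060, (K−S)⁺=78.7140, hold=76.6355 ⇒ V=78.7140 exercise | (k=4,j=1): S=57.7659, (K−S)⁺=60.9541, hold=58.8756 ⇒ V=60.9541 exercise | (k=4,j=2): S=83.4100, (K−S)⁺=35.3100, hold=34.8269 ⇒ V=35.3100 exercise | (k=4,j=3): S=120.4383, (K−S)⁺=0.0000, hold=12.8008 ⇒ V=12.8008 continue | (k=4,j=4): S=173.9046, (K−S)⁺=0.0000, hold=2.1602 ⇒ V=2.1602 continue  boundary S*=83.4100
step 3: (k=3,j=0): S=48.0727, (K−S)⁺=70.6473, hold=68.5688 ⇒ V=70.6473 exercise | (k=3,j=1): S=69.4136, (K−S)⁺=49.3064, hold=47.2278 ⇒ V=49.3064 exercise | (k=3,j=2): S=100.2285, (K−S)⁺=18.4915, hold=23.5803 ⇒ V=23.5803 continue | (k=3,j=3): S=144.7231, (K−S)⁺=0.0000, hold=7.3240 ⇒ V=7.3240 continue  boundary S*=69.4136
step 2: (k=2,j=0): S=57.7659, (K−S)⁺=60.9541, hold=58.8756 ⇒ V=60.9541 exercise | (k=2,j=1): S=83.4100, (K−S)⁺=35.3100, hold=35.7435 ⇒ V=35.7435 continue | (k=2,j=2): S=120.4383, (K−S)⁺=0.0000, hold=15.1426 ⇒ V=15.1426 continue  boundary S*=57.7659
step 1: (k=1,j=0): S=69.4136, (K−S)⁺=49.3064, hold=47.4418 ⇒ V=49.3064 exercise | (k=1,j=1): S=100.2285, (K−S)⁺=18.4915, hold=24.9482 ⇒ V=24.9482 continue  boundary S*=69.4136
step 0: (k=0,j=0): S=83.4100, (K−S)⁺=35.3100, hold=36.4188 ⇒ V=36.4188 continue  boundary S*=-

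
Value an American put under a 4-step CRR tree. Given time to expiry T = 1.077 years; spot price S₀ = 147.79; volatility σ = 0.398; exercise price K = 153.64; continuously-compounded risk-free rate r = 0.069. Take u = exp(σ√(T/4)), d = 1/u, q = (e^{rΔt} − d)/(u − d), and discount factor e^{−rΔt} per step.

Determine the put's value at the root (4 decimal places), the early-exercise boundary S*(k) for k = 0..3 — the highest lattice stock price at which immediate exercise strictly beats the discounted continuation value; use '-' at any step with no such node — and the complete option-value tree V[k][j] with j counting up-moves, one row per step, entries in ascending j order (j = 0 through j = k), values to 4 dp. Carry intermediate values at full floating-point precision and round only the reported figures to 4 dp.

Δt=0.26925, u=1.22939, d=0.81341, q=0.49363, disc=e^(-rΔt)=0.98159
k=4 terminal: V=max(K-S,0) → 88.9430 55.8567 5.8500 0.0000 0.0000
k=3: j=0 S=79.5379 intr=74.1021 cont=71.2741 V=74.1021[EX]; j=1 S=120.2139 intr=33.4261 cont=30.5981 V=33.4261[EX]; j=2 S=181.6918 intr=0.0000 cont=2.9077 V=2.9077[hold]; j=3 S=274.6097 intr=0.0000 cont=0.0000 V=0.0000[hold]  S*(3)=120.2139
k=2: j=0 S=97.7833 intr=55.8567 cont=53.0287 V=55.8567[EX]; j=1 S=147.7900 intr=5.8500 cont=18.0233 V=18.0233[hold]; j=2 S=223.3704 intr=0.0000 cont=1.4453 V=1.4453[hold]  S*(2)=97.7833
k=1: j=0 S=120.2139 intr=33.4261 cont=36.4966 V=36.4966[hold]; j=1 S=181.6918 intr=0.0000 cont=9.6587 V=9.6587[hold]  S*(1)=-
k=0: j=0 S=147.7900 intr=5.8500 cont=22.8206 V=22.8206[hold]  S*(0)=-

price = 22.8206
boundary = - - 97.7833 120.2139
tree:
22.8206
36.4966 9.6587
55.8567 18.0233 1.4453
74.1021 33.4261 2.9077 0.0000
88.9430 55.8567 5.8500 0.0000 0.0000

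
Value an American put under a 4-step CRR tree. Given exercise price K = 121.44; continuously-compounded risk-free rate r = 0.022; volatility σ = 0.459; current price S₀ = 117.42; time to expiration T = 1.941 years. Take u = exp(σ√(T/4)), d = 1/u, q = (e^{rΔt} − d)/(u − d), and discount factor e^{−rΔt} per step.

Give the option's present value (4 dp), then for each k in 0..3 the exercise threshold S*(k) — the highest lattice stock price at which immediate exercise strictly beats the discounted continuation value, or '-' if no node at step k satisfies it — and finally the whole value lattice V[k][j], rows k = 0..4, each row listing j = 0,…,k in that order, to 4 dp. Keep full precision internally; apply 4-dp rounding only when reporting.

price = 28.8399
boundary = - - 61.9470 85.2867
tree:
28.8399
42.2516 12.2861
59.4930 21.0979 1.2462
76.4455 36.1533 2.2383 0.0000
88.7587 59.4930 4.0200 0.0000 0.0000

Δt=0.48525, u=1.37677, d=0.72634, q=0.43724, disc=e^(-rΔt)=0.98938
k=4 terminal: V=max(K-S,0) → 88.7587 59.4930 4.0200 0.0000 0.0000
k=3: j=0 S=44.9945 intr=76.4455 cont=75.1559 V=76.4455[EX]; j=1 S=85.2867 intr=36.1533 cont=34.8638 V=36.1533[EX]; j=2 S=161.6601 intr=0.0000 cont=2.2383 V=2.2383[hold]; j=3 S=306.4253 intr=0.0000 cont=0.0000 V=0.0000[hold]  S*(3)=85.2867
k=2: j=0 S=61.9470 intr=59.4930 cont=58.2034 V=59.4930[EX]; j=1 S=117.4200 intr=4.0200 cont=21.0979 V=21.0979[hold]; j=2 S=222.5685 intr=0.0000 cont=1.2462 V=1.2462[hold]  S*(2)=61.9470
k=1: j=0 S=85.2867 intr=36.1533 cont=42.2516 V=42.2516[hold]; j=1 S=161.6601 intr=0.0000 cont=12.2861 V=12.2861[hold]  S*(1)=-
k=0: j=0 S=117.4200 intr=4.0200 cont=28.8399 V=28.8399[hold]  S*(0)=-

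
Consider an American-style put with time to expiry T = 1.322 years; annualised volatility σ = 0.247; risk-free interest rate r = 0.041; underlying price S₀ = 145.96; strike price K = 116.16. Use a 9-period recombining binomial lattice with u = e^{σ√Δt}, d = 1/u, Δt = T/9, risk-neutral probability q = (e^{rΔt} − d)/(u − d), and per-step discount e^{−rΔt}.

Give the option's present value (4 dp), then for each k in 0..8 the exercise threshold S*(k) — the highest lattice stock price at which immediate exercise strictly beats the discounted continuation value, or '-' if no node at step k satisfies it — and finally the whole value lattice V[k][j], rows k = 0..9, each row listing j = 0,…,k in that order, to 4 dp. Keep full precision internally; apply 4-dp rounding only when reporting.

price = 3.3114
boundary = - - - - - 90.9223 82.7100 90.9223 99.9501
tree:
3.3114
5.2502 1.4745
8.1372 2.5190 0.4812
12.2773 4.2275 0.8957 0.0858
17.9415 6.9420 1.6509 0.1755 0.0000
25.2377 11.0943 3.0063 0.3589 0.0000 0.0000
33.4500 17.1241 5.3911 0.7343 0.0000 0.0000 0.0000
40.9206 25.2377 9.4762 1.5021 0.0000 0.0000 0.0000 0.0000
47.7165 33.4500 16.2099 3.0727 0.0000 0.0000 0.0000 0.0000 0.0000
53.8985 40.9206 25.2377 6.2858 0.0000 0.0000 0.0000 0.0000 0.0000 0.0000

Δt=0.14689  u=1.09929  d=0.90968  q=0.50821  discount=0.99400
step 9 (expiry): payoffs max(K−S,0) = 53.8985 40.9206 25.2377 6.2858 0.0000 0.0000 0.0000 0.0000 0.0000 0.0000
step 8: (k=8,j=0): S=68.4435, (K−S)⁺=47.7165, hold=47.0190 ⇒ V=47.7165 exercise | (k=8,j=1): S=82.7100, (K−S)⁺=33.4500, hold=32.7526 ⇒ V=33.4500 exercise | (k=8,j=2): S=99.9501, (K−S)⁺=16.2099, hold=15.5125 ⇒ V=16.2099 exercise | (k=8,j=3): S=120.7837, (K−S)⁺=0.0000, hold=3.0727 ⇒ V=3.0727 continue | (k=8,j=4): S=145.9600, (K−S)⁺=0.0000, hold=0.0000 ⇒ V=0.0000 continue | (k=8,j=5): S=176.3840, (K−S)⁺=0.0000, hold=0.0000 ⇒ V=0.0000 continue | (k=8,j=6): S=213.1496, (K−S)⁺=0.0000, hold=0.0000 ⇒ V=0.0000 continue | (k=8,j=7): S=257.5787, (K−S)⁺=0.0000, hold=0.0000 ⇒ V=0.0000 continue | (k=8,j=8): S=311.2686, (K−S)⁺=0.0000, hold=0.0000 ⇒ V=0.0000 continue  boundary S*=99.9501
step 7: (k=7,j=0): S=75.2394, (K−S)⁺=40.9206, hold=40.2232 ⇒ V=40.9206 exercise | (k=7,j=1): S=90.9223, (K−S)⁺=25.2377, hold=24.5402 ⇒ V=25.2377 exercise | (k=7,j=2): S=109.8742, (K−S)⁺=6.2858, hold=9.4762 ⇒ V=9.4762 continue | (k=7,j=3): S=132.7765, (K−S)⁺=0.0000, hold=1.5021 ⇒ V=1.5021 continue | (k=7,j=4): S=160.4525, (K−S)⁺=0.0000, hold=0.0000 ⇒ V=0.0000 continue | (k=7,j=5): S=193.8974, (K−S)⁺=0.0000, hold=0.0000 ⇒ V=0.0000 continue | (k=7,j=6): S=234.3135, (K−S)⁺=0.0000, hold=0.0000 ⇒ V=0.0000 continue | (k=7,j=7): S=283.1539, (K−S)⁺=0.0000, hold=0.0000 ⇒ V=0.0000 continue  boundary S*=90.9223
step 6: (k=6,j=0): S=82.7100, (K−S)⁺=33.4500, hold=32.7526 ⇒ V=33.4500 exercise | (k=6,j=1): S=99.9501, (K−S)⁺=16.2099, hold=17.1241 ⇒ V=17.1241 continue | (k=6,j=2): S=120.7837, (K−S)⁺=0.0000, hold=5.3911 ⇒ V=5.3911 continue | (k=6,j=3): S=145.9600, (K−S)⁺=0.0000, hold=0.7343 ⇒ V=0.7343 continue | (k=6,j=4): S=176.3840, (K−S)⁺=0.0000, hold=0.0000 ⇒ V=0.0000 continue | (k=6,j=5): S=213.1496, (K−S)⁺=0.0000, hold=0.0000 ⇒ V=0.0000 continue | (k=6,j=6): S=257.5787, (K−S)⁺=0.0000, hold=0.0000 ⇒ V=0.0000 continue  boundary S*=82.7100
step 5: (k=5,j=0): S=90.9223, (K−S)⁺=25.2377, hold=25.0020 ⇒ V=25.2377 exercise | (k=5,j=1): S=109.8742, (K−S)⁺=6.2858, hold=11.0943 ⇒ V=11.0943 continue | (k=5,j=2): S=132.7765, (K−S)⁺=0.0000, hold=3.0063 ⇒ V=3.0063 continue | (k=5,j=3): S=160.4525, (K−S)⁺=0.0000, hold=0.3589 ⇒ V=0.3589 continue | (k=5,j=4): S=193.8974, (K−S)⁺=0.0000, hold=0.0000 ⇒ V=0.0000 continue | (k=5,j=5): S=234.3135, (K−S)⁺=0.0000, hold=0.0000 ⇒ V=0.0000 continue  boundary S*=90.9223
step 4: (k=4,j=0): S=99.9501, (K−S)⁺=16.2099, hold=17.9415 ⇒ V=17.9415 continue | (k=4,j=1): S=120.7837, (K−S)⁺=0.0000, hold=6.9420 ⇒ V=6.9420 continue | (k=4,j=2): S=145.9600, (K−S)⁺=0.0000, hold=1.6509 ⇒ V=1.6509 continue | (k=4,j=3): S=176.3840, (K−S)⁺=0.0000, hold=0.1755 ⇒ V=0.1755 continue | (k=4,j=4): S=213.1496, (K−S)⁺=0.0000, hold=0.0000 ⇒ V=0.0000 continue  boundary S*=-
step 3: (k=3,j=0): S=109.8742, (K−S)⁺=6.2858, hold=12.2773 ⇒ V=12.2773 continue | (k=3,j=1): S=132.7765, (K−S)⁺=0.0000, hold=4.2275 ⇒ V=4.2275 continue | (k=3,j=2): S=160.4525, (K−S)⁺=0.0000, hold=0.8957 ⇒ V=0.8957 continue | (k=3,j=3): S=193.8974, (K−S)⁺=0.0000, hold=0.0858 ⇒ V=0.0858 continue  boundary S*=-
step 2: (k=2,j=0): S=120.7837, (K−S)⁺=0.0000, hold=8.1372 ⇒ V=8.1372 continue | (k=2,j=1): S=145.9600, (K−S)⁺=0.0000, hold=2.5190 ⇒ V=2.5190 continue | (k=2,j=2): S=176.3840, (K−S)⁺=0.0000, hold=0.4812 ⇒ V=0.4812 continue  boundary S*=-
step 1: (k=1,j=0): S=132.7765, (K−S)⁺=0.0000, hold=5.2502 ⇒ V=5.2502 continue | (k=1,j=1): S=160.4525, (K−S)⁺=0.0000, hold=1.4745 ⇒ V=1.4745 continue  boundary S*=-
step 0: (k=0,j=0): S=145.9600, (K−S)⁺=0.0000, hold=3.3114 ⇒ V=3.3114 continue  boundary S*=-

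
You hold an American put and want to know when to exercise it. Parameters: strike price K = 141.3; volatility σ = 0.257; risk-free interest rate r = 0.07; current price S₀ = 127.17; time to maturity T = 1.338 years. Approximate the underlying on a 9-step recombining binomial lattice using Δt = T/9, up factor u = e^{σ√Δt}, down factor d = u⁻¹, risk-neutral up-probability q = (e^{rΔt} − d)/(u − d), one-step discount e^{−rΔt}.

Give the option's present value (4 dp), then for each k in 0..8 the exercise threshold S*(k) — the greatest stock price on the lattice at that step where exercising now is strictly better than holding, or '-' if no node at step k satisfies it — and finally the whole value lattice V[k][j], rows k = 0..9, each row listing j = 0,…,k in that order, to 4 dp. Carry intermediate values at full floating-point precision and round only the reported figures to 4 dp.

price = 18.4722
boundary = - - 104.3072 94.4667 104.3072 115.1727 104.3072 115.1727 127.1700
tree:
18.4722
26.5467 11.6185
36.9928 17.7325 6.3820
46.8333 26.1385 10.5678 2.7659
55.7453 36.9928 16.9512 5.0695 0.7609
63.8166 46.8333 26.1273 9.0824 1.5818 0.0421
71.1265 55.7453 36.9928 15.7674 3.2852 0.0900 0.0000
77.7467 63.8166 46.8333 26.1273 6.8166 0.1927 0.0000 0.0000
83.7424 71.1265 55.7453 36.9928 14.1300 0.4125 0.0000 0.0000 0.0000
89.1724 77.7467 63.8166 46.8333 26.1273 0.8829 0.0000 0.0000 0.0000 0.0000

params: Δt=0.14867 u=1.10417 d=0.90566 q=0.52795 e^(-rΔt)=0.98965
t_9 payoffs: 89.1724 77.7467 63.8166 46.8333 26.1273 0.8829 0.0000 0.0000 0.0000 0.0000
t_8: node(8,0) S=57.5576 payoff=83.7424 vs cont=82.2796 → 83.7424 [stop]  node(8,1) S=70.1735 payoff=71.1265 vs cont=69.6636 → 71.1265 [stop]  node(8,2) S=85.5547 payoff=55.7453 vs cont=54.2825 → 55.7453 [stop]  node(8,3) S=104.3072 payoff=36.9928 vs cont=35.5300 → 36.9928 [stop]  node(8,4) S=127.1700 payoff=14.1300 vs cont=12.6672 → 14.1300 [stop]  node(8,5) S=155.0441 payoff=0.0000 vs cont=0.4125 → 0.4125 [wait]  node(8,6) S=189.0278 payoff=0.0000 vs cont=0.0000 → 0.0000 [wait]  node(8,7) S=230.4603 payoff=0.0000 vs cont=0.0000 → 0.0000 [wait]  node(8,8) S=280.9743 payoff=0.0000 vs cont=0.0000 → 0.0000 [wait]  ⇒ S*(8)=127.1700
t_7: node(7,0) S=63.5533 payoff=77.7467 vs cont=76.2839 → 77.7467 [stop]  node(7,1) S=77.4834 payoff=63.8166 vs cont=62.3538 → 63.8166 [stop]  node(7,2) S=94.4667 payoff=46.8333 vs cont=45.3704 → 46.8333 [stop]  node(7,3) S=115.1727 payoff=26.1273 vs cont=24.6645 → 26.1273 [stop]  node(7,4) S=140.4171 payoff=0.8829 vs cont=6.8166 → 6.8166 [wait]  node(7,5) S=171.1947 payoff=0.0000 vs cont=0.1927 → 0.1927 [wait]  node(7,6) S=208.7185 payoff=0.0000 vs cont=0.0000 → 0.0000 [wait]  node(7,7) S=254.4669 payoff=0.0000 vs cont=0.0000 → 0.0000 [wait]  ⇒ S*(7)=115.1727
t_6: node(6,0) S=70.1735 payoff=71.1265 vs cont=69.6636 → 71.1265 [stop]  node(6,1) S=85.5547 payoff=55.7453 vs cont=54.2825 → 55.7453 [stop]  node(6,2) S=104.3072 payoff=36.9928 vs cont=35.5300 → 36.9928 [stop]  node(6,3) S=127.1700 payoff=14.1300 vs cont=15.7674 → 15.7674 [wait]  node(6,4) S=155.0441 payoff=0.0000 vs cont=3.2852 → 3.2852 [wait]  node(6,5) S=189.0278 payoff=0.0000 vs cont=0.0900 → 0.0900 [wait]  node(6,6) S=230.4603 payoff=0.0000 vs cont=0.0000 → 0.0000 [wait]  ⇒ S*(6)=104.3072
t_5: node(5,0) S=77.4834 payoff=63.8166 vs cont=62.3538 → 63.8166 [stop]  node(5,1) S=94.4667 payoff=46.8333 vs cont=45.3704 → 46.8333 [stop]  node(5,2) S=115.1727 payoff=26.1273 vs cont=25.5200 → 26.1273 [stop]  node(5,3) S=140.4171 payoff=0.8829 vs cont=9.0824 → 9.0824 [wait]  node(5,4) S=171.1947 payoff=0.0000 vs cont=1.5818 → 1.5818 [wait]  node(5,5) S=208.7185 payoff=0.0000 vs cont=0.0421 → 0.0421 [wait]  ⇒ S*(5)=115.1727
t_4: node(4,0) S=85.5547 payoff=55.7453 vs cont=54.2825 → 55.7453 [stop]  node(4,1) S=104.3072 payoff=36.9928 vs cont=35.5300 → 36.9928 [stop]  node(4,2) S=127.1700 payoff=14.1300 vs cont=16.9512 → 16.9512 [wait]  node(4,3) S=155.0441 payoff=0.0000 vs cont=5.0695 → 5.0695 [wait]  node(4,4) S=189.0278 payoff=0.0000 vs cont=0.7609 → 0.7609 [wait]  ⇒ S*(4)=104.3072
t_3: node(3,0) S=94.4667 payoff=46.8333 vs cont=45.3704 → 46.8333 [stop]  node(3,1) S=115.1727 payoff=26.1273 vs cont=26.1385 → 26.1385 [wait]  node(3,2) S=140.4171 payoff=0.8829 vs cont=10.5678 → 10.5678 [wait]  node(3,3) S=171.1947 payoff=0.0000 vs cont=2.7659 → 2.7659 [wait]  ⇒ S*(3)=94.4667
t_2: node(2,0) S=104.3072 payoff=36.9928 vs cont=35.5358 → 36.9928 [stop]  node(2,1) S=127.1700 payoff=14.1300 vs cont=17.7325 → 17.7325 [wait]  node(2,2) S=155.0441 payoff=0.0000 vs cont=6.3820 → 6.3820 [wait]  ⇒ S*(2)=104.3072
t_1: node(1,0) S=115.1727 payoff=26.1273 vs cont=26.5467 → 26.5467 [wait]  node(1,1) S=140.4171 payoff=0.8829 vs cont=11.6185 → 11.6185 [wait]  ⇒ S*(1)=-
t_0: node(0,0) S=127.1700 payoff=14.1300 vs cont=18.4722 → 18.4722 [wait]  ⇒ S*(0)=-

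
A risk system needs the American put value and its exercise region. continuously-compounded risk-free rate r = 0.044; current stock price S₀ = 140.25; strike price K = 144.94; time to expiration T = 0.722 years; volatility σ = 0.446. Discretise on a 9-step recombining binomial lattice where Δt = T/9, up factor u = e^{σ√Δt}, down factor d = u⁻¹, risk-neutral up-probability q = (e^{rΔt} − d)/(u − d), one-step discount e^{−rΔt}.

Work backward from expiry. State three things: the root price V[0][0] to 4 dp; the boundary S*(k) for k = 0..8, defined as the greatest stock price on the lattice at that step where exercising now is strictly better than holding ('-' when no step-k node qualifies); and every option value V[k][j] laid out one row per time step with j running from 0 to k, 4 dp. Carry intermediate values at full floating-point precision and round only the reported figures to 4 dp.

Δt=0.08022, u=1.13465, d=0.88133, q=0.48242, disc=e^(-rΔt)=0.99648
k=9 terminal: V=max(K-S,0) → 99.9464 87.0140 70.3645 48.9295 21.3334 0.0000 0.0000 0.0000 0.0000 0.0000
k=8: j=0 S=51.0519 intr=93.8881 cont=93.3774 V=93.8881[EX]; j=1 S=65.7256 intr=79.2144 cont=78.7037 V=79.2144[EX]; j=2 S=84.6170 intr=60.3230 cont=59.8123 V=60.3230[EX]; j=3 S=108.9382 intr=36.0018 cont=35.4911 V=36.0018[EX]; j=4 S=140.2500 intr=4.6900 cont=11.0029 V=11.0029[hold]; j=5 S=180.5617 intr=0.0000 cont=0.0000 V=0.0000[hold]; j=6 S=232.4600 intr=0.0000 cont=0.0000 V=0.0000[hold]; j=7 S=299.2754 intr=0.0000 cont=0.0000 V=0.0000[hold]; j=8 S=385.2953 intr=0.0000 cont=0.0000 V=0.0000[hold]  S*(8)=108.9382
k=7: j=0 S=57.9260 intr=87.0140 cont=86.5033 V=87.0140[EX]; j=1 S=74.5755 intr=70.3645 cont=69.8538 V=70.3645[EX]; j=2 S=96.0105 intr=48.9295 cont=48.4188 V=48.9295[EX]; j=3 S=123.6066 intr=21.3334 cont=23.8575 V=23.8575[hold]; j=4 S=159.1345 intr=0.0000 cont=5.6748 V=5.6748[hold]; j=5 S=204.8740 intr=0.0000 cont=0.0000 V=0.0000[hold]; j=6 S=263.7604 intr=0.0000 cont=0.0000 V=0.0000[hold]; j=7 S=339.5724 intr=0.0000 cont=0.0000 V=0.0000[hold]  S*(7)=96.0105
k=6: j=0 S=65.7256 intr=79.2144 cont=78.7037 V=79.2144[EX]; j=1 S=84.6170 intr=60.3230 cont=59.8123 V=60.3230[EX]; j=2 S=108.9382 intr=36.0018 cont=36.7044 V=36.7044[hold]; j=3 S=140.2500 intr=4.6900 cont=15.0326 V=15.0326[hold]; j=4 S=180.5617 intr=0.0000 cont=2.9268 V=2.9268[hold]; j=5 S=232.4600 intr=0.0000 cont=0.0000 V=0.0000[hold]; j=6 S=299.2754 intr=0.0000 cont=0.0000 V=0.0000[hold]  S*(6)=84.6170
k=5: j=0 S=74.5755 intr=70.3645 cont=69.8538 V=70.3645[EX]; j=1 S=96.0105 intr=48.9295 cont=48.7566 V=48.9295[EX]; j=2 S=123.6066 intr=21.3334 cont=26.1570 V=26.1570[hold]; j=3 S=159.1345 intr=0.0000 cont=9.1601 V=9.1601[hold]; j=4 S=204.8740 intr=0.0000 cont=1.5095 V=1.5095[hold]; j=5 S=263.7604 intr=0.0000 cont=0.0000 V=0.0000[hold]  S*(5)=96.0105
k=4: j=0 S=84.6170 intr=60.3230 cont=59.8123 V=60.3230[EX]; j=1 S=108.9382 intr=36.0018 cont=37.8099 V=37.8099[hold]; j=2 S=140.2500 intr=4.6900 cont=17.8941 V=17.8941[hold]; j=3 S=180.5617 intr=0.0000 cont=5.4501 V=5.4501[hold]; j=4 S=232.4600 intr=0.0000 cont=0.7785 V=0.7785[hold]  S*(4)=84.6170
k=3: j=0 S=96.0105 intr=48.9295 cont=49.2880 V=49.2880[hold]; j=1 S=123.6066 intr=21.3334 cont=28.1028 V=28.1028[hold]; j=2 S=159.1345 intr=0.0000 cont=11.8490 V=11.8490[hold]; j=3 S=204.8740 intr=0.0000 cont=3.1852 V=3.1852[hold]  S*(3)=-
k=2: j=0 S=108.9382 intr=36.0018 cont=38.9301 V=38.9301[hold]; j=1 S=140.2500 intr=4.6900 cont=20.1902 V=20.1902[hold]; j=2 S=180.5617 intr=0.0000 cont=7.6423 V=7.6423[hold]  S*(2)=-
k=1: j=0 S=123.6066 intr=21.3334 cont=29.7843 V=29.7843[hold]; j=1 S=159.1345 intr=0.0000 cont=14.0871 V=14.0871[hold]  S*(1)=-
k=0: j=0 S=140.2500 intr=4.6900 cont=22.1334 V=22.1334[hold]  S*(0)=-

price = 22.1334
boundary = - - - - 84.6170 96.0105 84.6170 96.0105 108.9382
tree:
22.1334
29.7843 14.0871
38.9301 20.1902 7.6423
49.2880 28.1028 11.8490 3.1852
60.3230 37.8099 17.8941 5.4501 0.7785
70.3645 48.9295 26.1570 9.1601 1.5095 0.0000
79.2144 60.3230 36.7044 15.0326 2.9268 0.0000 0.0000
87.0140 70.3645 48.9295 23.8575 5.6748 0.0000 0.0000 0.0000
93.8881 79.2144 60.3230 36.0018 11.0029 0.0000 0.0000 0.0000 0.0000
99.9464 87.0140 70.3645 48.9295 21.3334 0.0000 0.0000 0.0000 0.0000 0.0000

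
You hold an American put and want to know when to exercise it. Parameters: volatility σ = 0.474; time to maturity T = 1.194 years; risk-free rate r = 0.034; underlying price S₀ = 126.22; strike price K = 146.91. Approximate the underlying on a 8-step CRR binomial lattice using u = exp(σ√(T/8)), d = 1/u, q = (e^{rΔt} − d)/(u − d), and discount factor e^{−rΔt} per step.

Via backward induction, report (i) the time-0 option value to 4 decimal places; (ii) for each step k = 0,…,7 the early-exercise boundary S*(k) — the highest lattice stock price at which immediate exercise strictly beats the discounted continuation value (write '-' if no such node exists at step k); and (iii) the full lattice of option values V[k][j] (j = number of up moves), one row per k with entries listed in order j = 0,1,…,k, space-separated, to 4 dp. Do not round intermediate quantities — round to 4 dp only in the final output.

price = 37.0638
boundary = - - - 72.8693 60.6759 72.8693 87.5129 105.0994
tree:
37.0638
48.1514 24.8709
60.6914 34.4289 14.2831
74.0407 46.1859 21.4469 6.3000
86.2341 59.7246 31.3075 10.4782 1.6221
96.3871 74.0407 44.1102 17.1036 3.0654 0.0000
104.8412 86.2341 59.3971 27.2235 5.7931 0.0000 0.0000
111.8806 96.3871 74.0407 41.8106 10.9480 0.0000 0.0000 0.0000
117.7421 104.8412 86.2341 59.3971 20.6900 0.0000 0.0000 0.0000 0.0000

params: Δt=0.14925 u=1.20096 d=0.83267 q=0.46816 e^(-rΔt)=0.99494
t_8 payoffs: 117.7421 104.8412 86.2341 59.3971 20.6900 0.0000 0.0000 0.0000 0.0000
t_7: node(7,0) S=35.0294 payoff=111.8806 vs cont=111.1370 → 111.8806 [stop]  node(7,1) S=50.5229 payoff=96.3871 vs cont=95.6435 → 96.3871 [stop]  node(7,2) S=72.8693 payoff=74.0407 vs cont=73.2971 → 74.0407 [stop]  node(7,3) S=105.0994 payoff=41.8106 vs cont=41.0670 → 41.8106 [stop]  node(7,4) S=151.5850 payoff=0.0000 vs cont=10.9480 → 10.9480 [wait]  node(7,5) S=218.6312 payoff=0.0000 vs cont=0.0000 → 0.0000 [wait]  node(7,6) S=315.3319 payoff=0.0000 vs cont=0.0000 → 0.0000 [wait]  node(7,7) S=454.8036 payoff=0.0000 vs cont=0.0000 → 0.0000 [wait]  ⇒ S*(7)=105.0994
t_6: node(6,0) S=42.0688 payoff=104.8412 vs cont=104.0976 → 104.8412 [stop]  node(6,1) S=60.6759 payoff=86.2341 vs cont=85.4905 → 86.2341 [stop]  node(6,2) S=87.5129 payoff=59.3971 vs cont=58.6535 → 59.3971 [stop]  node(6,3) S=126.2200 payoff=20.6900 vs cont=27.2235 → 27.2235 [wait]  node(6,4) S=182.0472 payoff=0.0000 vs cont=5.7931 → 5.7931 [wait]  node(6,5) S=262.5669 payoff=0.0000 vs cont=0.0000 → 0.0000 [wait]  node(6,6) S=378.7005 payoff=0.0000 vs cont=0.0000 → 0.0000 [wait]  ⇒ S*(6)=87.5129
t_5: node(5,0) S=50.5229 payoff=96.3871 vs cont=95.6435 → 96.3871 [stop]  node(5,1) S=72.8693 payoff=74.0407 vs cont=73.2971 → 74.0407 [stop]  node(5,2) S=105.0994 payoff=41.8106 vs cont=44.1102 → 44.1102 [wait]  node(5,3) S=151.5850 payoff=0.0000 vs cont=17.1036 → 17.1036 [wait]  node(5,4) S=218.6312 payoff=0.0000 vs cont=3.0654 → 3.0654 [wait]  node(5,5) S=315.3319 payoff=0.0000 vs cont=0.0000 → 0.0000 [wait]  ⇒ S*(5)=72.8693
t_4: node(4,0) S=60.6759 payoff=86.2341 vs cont=85.4905 → 86.2341 [stop]  node(4,1) S=87.5129 payoff=59.3971 vs cont=59.7246 → 59.7246 [wait]  node(4,2) S=126.2200 payoff=20.6900 vs cont=31.3075 → 31.3075 [wait]  node(4,3) S=182.0472 payoff=0.0000 vs cont=10.4782 → 10.4782 [wait]  node(4,4) S=262.5669 payoff=0.0000 vs cont=1.6221 → 1.6221 [wait]  ⇒ S*(4)=60.6759
t_3: node(3,0) S=72.8693 payoff=74.0407 vs cont=73.4497 → 74.0407 [stop]  node(3,1) S=105.0994 payoff=41.8106 vs cont=46.1859 → 46.1859 [wait]  node(3,2) S=151.5850 payoff=0.0000 vs cont=21.4469 → 21.4469 [wait]  node(3,3) S=218.6312 payoff=0.0000 vs cont=6.3000 → 6.3000 [wait]  ⇒ S*(3)=72.8693
t_2: node(2,0) S=87.5129 payoff=59.3971 vs cont=60.6914 → 60.6914 [wait]  node(2,1) S=126.2200 payoff=20.6900 vs cont=34.4289 → 34.4289 [wait]  node(2,2) S=182.0472 payoff=0.0000 vs cont=14.2831 → 14.2831 [wait]  ⇒ S*(2)=-
t_1: node(1,0) S=105.0994 payoff=41.8106 vs cont=48.1514 → 48.1514 [wait]  node(1,1) S=151.5850 payoff=0.0000 vs cont=24.8709 → 24.8709 [wait]  ⇒ S*(1)=-
t_0: node(0,0) S=126.2200 payoff=20.6900 vs cont=37.0638 → 37.0638 [wait]  ⇒ S*(0)=-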